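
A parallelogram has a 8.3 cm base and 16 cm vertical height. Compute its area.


Shape: parallelogram
Base b = 8.3 cm, Height h = 16 cm
Formula: A = b * h
A = 8.3 * 16
A = 132.8
132.8 cm^2


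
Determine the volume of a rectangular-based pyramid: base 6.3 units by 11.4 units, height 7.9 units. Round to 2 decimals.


Shape: rectangular pyramid
Base: 6.3 units x 11.4 units, Height h = 7.9 units
Formula: V = (1/3) * base_area * h
base_area = 6.3 * 11.4 = 71.82
base_area * h = 71.82 * 7.9 = 567.378
V = 567.378 / 3
V = 189.13
189.13 units^3


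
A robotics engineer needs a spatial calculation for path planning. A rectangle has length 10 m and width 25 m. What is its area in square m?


Shape: rectangle
Length l = 10 m, Width w = 25 m
Formula: A = l * w
A = 10 * 25
A = 250
250 m^2


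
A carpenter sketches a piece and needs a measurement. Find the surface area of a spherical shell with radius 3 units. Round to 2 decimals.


Shape: sphere
Radius r = 3 units
Formula: SA = 4 * pi * r^2
r^2 = 9
SA = 4 * pi * 9
SA = 36 * pi
SA = 113.1
113.1 units^2


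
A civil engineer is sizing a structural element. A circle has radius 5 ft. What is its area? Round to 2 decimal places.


Shape: circle
Radius r = 5 ft
Formula: A = pi * r^2
r^2 = 5^2 = 25
A = pi * 25
A = 78.54
78.54 ft^2


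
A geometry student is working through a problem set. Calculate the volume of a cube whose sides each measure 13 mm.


Shape: cube
Side s = 13 mm
Formula: V = s^3
V = 13 * 13 * 13
V = 169 * 13
V = 2197
2197 mm^3


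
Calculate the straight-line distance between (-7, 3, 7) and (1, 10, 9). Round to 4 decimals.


3D distance between two points
P1 = (-7, 3, 7), P2 = (1, 10, 9)
Formula: d = sqrt((x2-x1)^2 + (y2-y1)^2 + (z2-z1)^2)
dx = 1 - -7 = 8
dy = 10 - 3 = 7
dz = 9 - 7 = 2
dx^2 + dy^2 + dz^2 = 64 + 49 + 4 = 117
d = sqrt(117)
d = 10.8167
10.8167 units


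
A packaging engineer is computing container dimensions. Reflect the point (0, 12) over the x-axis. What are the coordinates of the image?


Transformation: reflection
Original point: (0, 12)
Rule for reflection over the x-axis: (x, y) -> (x, -y)
Apply: (0, 12) -> (0, -12)
(0, -12)


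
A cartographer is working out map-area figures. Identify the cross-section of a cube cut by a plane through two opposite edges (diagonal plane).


Solid: cube
Cutting plane: through two opposite edges (diagonal plane)
Visualize the intersection of the plane with the solid's surface.
The boundary of the cut region is a rectangle.
rectangle


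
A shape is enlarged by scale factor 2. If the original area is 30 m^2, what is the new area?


Linear scale factor k = 2
Original area = 30 m^2
Rule: under a linear scaling by k, areas scale by k^2.
k^2 = 2^2 = 4
New area = 30 * 4
New area = 120
120 m^2


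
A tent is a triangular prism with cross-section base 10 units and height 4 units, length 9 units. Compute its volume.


Shape: triangular prism
Triangle base = 10 units, triangle height = 4 units, prism length L = 9 units
Formula: V = (1/2 * b * h_tri) * L
Cross-section area = 0.5 * 10 * 4 = 20
V = 20 * 9
V = 180
180 units^3


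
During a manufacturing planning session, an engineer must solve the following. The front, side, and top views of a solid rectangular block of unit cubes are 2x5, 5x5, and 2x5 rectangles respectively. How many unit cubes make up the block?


Orthographic views of a solid rectangular block:
Front view 2 x 5 -> length = 2, height = 5
Side view 5 x 5 -> width = 5, height = 5 (consistent)
Top view 2 x 5 -> confirms length = 2, width = 5
The block is 2 x 5 x 5.
Total unit cubes = 2 * 5 * 5 = 50
50 unit cubes


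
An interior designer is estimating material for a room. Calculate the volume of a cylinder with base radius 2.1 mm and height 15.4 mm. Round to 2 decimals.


Shape: cylinder
Radius r = 2.1 mm, Height h = 15.4 mm
Formula: V = pi * r^2 * h
r^2 = 4.41
V = pi * 4.41 * 15.4
V = 67.914 * pi
V = 213.36
213.36 mm^3


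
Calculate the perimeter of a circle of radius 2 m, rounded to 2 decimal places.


Shape: circle
Radius r = 2 m
Formula: C = 2 * pi * r
C = 2 * pi * 2
C = 4 * pi
C = 12.57
12.57 m


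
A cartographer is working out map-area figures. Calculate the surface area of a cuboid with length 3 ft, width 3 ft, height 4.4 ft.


Shape: rectangular prism
l = 3 ft, w = 3 ft, h = 4.4 ft
Formula: SA = 2(lw + lh + wh)
lw = 9, lh = 13.2, wh = 13.2
lw + lh + wh = 35.4
SA = 2 * 35.4
SA = 70.8
70.8 ft^2


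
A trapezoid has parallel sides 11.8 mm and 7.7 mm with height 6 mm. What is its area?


Shape: trapezoid
Parallel sides a = 11.8 mm, b = 7.7 mm; Height h = 6 mm
Formula: A = (a + b) * h / 2
a + b = 11.8 + 7.7 = 19.5
A = 19.5 * 6 / 2
A = 117 / 2
A = 58.5
58.5 mm^2


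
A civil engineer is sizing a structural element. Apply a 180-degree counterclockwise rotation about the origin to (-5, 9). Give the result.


Transformation: rotation about the origin
Original point: (-5, 9)
Rule for 180 deg: (x, y) -> (-x, -y)
Apply: (-5, 9) -> (5, -9)
(5, -9)


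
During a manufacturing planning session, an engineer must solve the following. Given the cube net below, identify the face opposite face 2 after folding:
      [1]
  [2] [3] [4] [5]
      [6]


Net: cross layout. Take square 3 as the base (bottom).
Fold the four squares in the horizontal row up around 3: 2 -> left, 4 -> right, 5 wraps to the top.
Fold 1 and 6 up from 3: 1 -> back, 6 -> front.
Opposite pairs are therefore: (1, 6), (2, 4), (3, 5).
Face 2 is opposite face 4.
face 4


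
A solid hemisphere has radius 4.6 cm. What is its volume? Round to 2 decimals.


Shape: hemisphere (half of a sphere)
Radius r = 4.6 cm
Formula: V = (1/2) * (4/3) * pi * r^3 = (2/3) * pi * r^3
r^3 = 97.336
(2/3) * 97.336 = 64.890667
V = 64.890667 * pi
V = 203.86
203.86 cm^3


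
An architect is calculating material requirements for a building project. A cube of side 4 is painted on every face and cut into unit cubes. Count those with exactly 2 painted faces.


Large cube: 4 x 4 x 4, cut into unit cubes.
n = 4, so n - 2 = 2
Cubes with 2 painted faces lie along the edges, excluding corners.
A cube has 12 edges; each contributes (n - 2) = 2 such cubes.
Count = 12 * 2 = 24
24 unit cubes


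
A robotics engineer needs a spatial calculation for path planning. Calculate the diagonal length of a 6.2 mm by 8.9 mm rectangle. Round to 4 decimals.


Shape: rectangle (diagonal via Pythagoras)
Sides: 6.2 mm and 8.9 mm
Formula: d = sqrt(l^2 + w^2)
l^2 = 38.44, w^2 = 79.21
l^2 + w^2 = 117.65
d = sqrt(117.65)
d = 10.8467
10.8467 mm


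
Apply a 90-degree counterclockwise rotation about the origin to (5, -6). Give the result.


Transformation: rotation about the origin
Original point: (5, -6)
Rule for 90 deg counterclockwise: (x, y) -> (-y, x)
Apply: (5, -6) -> (6, 5)
(6, 5)


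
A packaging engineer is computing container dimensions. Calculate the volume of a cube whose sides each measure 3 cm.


Shape: cube
Side s = 3 cm
Formula: V = s^3
V = 3 * 3 * 3
V = 9 * 3
V = 27
27 cm^3


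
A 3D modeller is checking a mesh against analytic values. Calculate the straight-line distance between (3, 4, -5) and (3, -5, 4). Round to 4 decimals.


3D distance between two points
P1 = (3, 4, -5), P2 = (3, -5, 4)
Formula: d = sqrt((x2-x1)^2 + (y2-y1)^2 + (z2-z1)^2)
dx = 3 - 3 = 0
dy = -5 - 4 = -9
dz = 4 - -5 = 9
dx^2 + dy^2 + dz^2 = 0 + 81 + 81 = 162
d = sqrt(162)
d = 12.7279
12.7279 units


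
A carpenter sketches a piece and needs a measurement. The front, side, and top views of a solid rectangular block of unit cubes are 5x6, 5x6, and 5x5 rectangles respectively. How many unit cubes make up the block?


Orthographic views of a solid rectangular block:
Front view 5 x 6 -> length = 5, height = 6
Side view 5 x 6 -> width = 5, height = 6 (consistent)
Top view 5 x 5 -> confirms length = 5, width = 5
The block is 5 x 5 x 6.
Total unit cubes = 5 * 5 * 6 = 150
150 unit cubes


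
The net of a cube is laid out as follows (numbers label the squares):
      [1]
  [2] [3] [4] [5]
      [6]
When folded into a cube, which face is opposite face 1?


Net: cross layout. Take square 3 as the base (bottom).
Fold the four squares in the horizontal row up around 3: 2 -> left, 4 -> right, 5 wraps to the top.
Fold 1 and 6 up from 3: 1 -> back, 6 -> front.
Opposite pairs are therefore: (1, 6), (2, 4), (3, 5).
Face 1 is opposite face 6.
face 6


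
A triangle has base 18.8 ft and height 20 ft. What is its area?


Shape: triangle
Base b = 18.8 ft, Height h = 20 ft
Formula: A = (1/2) * b * h
A = 0.5 * 18.8 * 20
A = 0.5 * 376
A = 188
188 ft^2


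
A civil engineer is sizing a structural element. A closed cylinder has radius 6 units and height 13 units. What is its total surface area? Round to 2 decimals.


Shape: closed cylinder
Radius r = 6 units, Height h = 13 units
Formula: SA = 2*pi*r^2 + 2*pi*r*h = 2*pi*r*(r + h)
r + h = 19
2 * r * (r + h) = 2 * 6 * 19 = 228
SA = 228 * pi
SA = 716.28
716.28 units^2


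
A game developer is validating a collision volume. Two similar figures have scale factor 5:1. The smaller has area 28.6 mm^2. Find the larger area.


Linear scale factor k = 5
Original area = 28.6 mm^2
Rule: under a linear scaling by k, areas scale by k^2.
k^2 = 5^2 = 25
New area = 28.6 * 25
New area = 715
715 mm^2


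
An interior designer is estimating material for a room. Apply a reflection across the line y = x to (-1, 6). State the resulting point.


Transformation: reflection
Original point: (-1, 6)
Rule for reflection over y = x: (x, y) -> (y, x)
Apply: (-1, 6) -> (6, -1)
(6, -1)


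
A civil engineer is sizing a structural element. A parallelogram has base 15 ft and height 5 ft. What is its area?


Shape: parallelogram
Base b = 15 ft, Height h = 5 ft
Formula: A = b * h
A = 15 * 5
A = 75
75 ft^2


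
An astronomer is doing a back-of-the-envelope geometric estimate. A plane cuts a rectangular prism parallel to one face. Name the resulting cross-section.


Solid: rectangular prism
Cutting plane: parallel to one face
Visualize the intersection of the plane with the solid's surface.
The boundary of the cut region is a rectangle.
rectangle


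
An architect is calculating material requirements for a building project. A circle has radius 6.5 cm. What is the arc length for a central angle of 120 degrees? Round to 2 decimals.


Shape: circular arc
Radius r = 6.5 cm, Angle = 120 degrees
Formula: L = (angle/360) * 2 * pi * r
2 * pi * r = 13 * pi
L = (120/360) * 13 * pi
L = 4.333333 * pi
L = 13.61
13.61 cm


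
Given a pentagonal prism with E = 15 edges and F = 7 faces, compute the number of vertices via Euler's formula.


Polyhedron: pentagonal prism
Euler's formula for convex polyhedra: V - E + F = 2
Given: E = 15 edges and F = 7 faces
Solve for V:
V = 2 + E - F = 2 + 15 - 7 = 10
10 vertices


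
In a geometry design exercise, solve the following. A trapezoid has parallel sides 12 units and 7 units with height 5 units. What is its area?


Shape: trapezoid
Parallel sides a = 12 units, b = 7 units; Height h = 5 units
Formula: A = (a + b) * h / 2
a + b = 12 + 7 = 19
A = 19 * 5 / 2
A = 95 / 2
A = 47.5
47.5 units^2


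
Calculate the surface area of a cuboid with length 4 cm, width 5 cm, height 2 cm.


Shape: rectangular prism
l = 4 cm, w = 5 cm, h = 2 cm
Formula: SA = 2(lw + lh + wh)
lw = 20, lh = 8, wh = 10
lw + lh + wh = 38
SA = 2 * 38
SA = 76
76 cm^2


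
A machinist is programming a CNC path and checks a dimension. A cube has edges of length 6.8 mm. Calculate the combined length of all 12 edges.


Shape: cube
Side s = 6.8 mm
A cube has 12 edges, all equal.
Formula: total edge length = 12 * s
Total = 12 * 6.8
Total = 81.6
81.6 mm


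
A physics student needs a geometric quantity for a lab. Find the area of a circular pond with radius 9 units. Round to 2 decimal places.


Shape: circle
Radius r = 9 units
Formula: A = pi * r^2
r^2 = 9^2 = 81
A = pi * 81
A = 254.47
254.47 units^2


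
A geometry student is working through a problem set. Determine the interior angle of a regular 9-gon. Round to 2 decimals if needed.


Shape: regular nonagon (9 sides)
Formula: interior angle = (n - 2) * 180 / n
(n - 2) = 7
(n - 2) * 180 = 1260
angle = 1260 / 9
angle = 140
140 degrees


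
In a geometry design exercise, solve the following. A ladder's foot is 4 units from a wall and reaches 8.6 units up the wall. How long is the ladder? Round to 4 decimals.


Shape: right triangle
Legs a = 4 units, b = 8.6 units
Formula: c = sqrt(a^2 + b^2)
a^2 = 16, b^2 = 73.96
a^2 + b^2 = 89.96
c = sqrt(89.96)
c = 9.4847
9.4847 units


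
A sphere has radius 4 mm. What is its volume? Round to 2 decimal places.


Shape: sphere
Radius r = 4 mm
Formula: V = (4/3) * pi * r^3
r^3 = 64
(4/3) * 64 = 85.333333
V = 85.333333 * pi
V = 268.08
268.08 mm^3


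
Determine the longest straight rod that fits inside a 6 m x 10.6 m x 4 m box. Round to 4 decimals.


Shape: rectangular box (space diagonal)
l = 6 m, w = 10.6 m, h = 4 m
Visualize: the diagonal of the base, then a right triangle with that diagonal and the height.
Formula: d = sqrt(l^2 + w^2 + h^2)
l^2 + w^2 + h^2 = 36 + 112.36 + 16 = 164.36
d = sqrt(164.36)
d = 12.8203
12.8203 m


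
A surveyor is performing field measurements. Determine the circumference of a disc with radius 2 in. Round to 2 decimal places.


Shape: circle
Radius r = 2 in
Formula: C = 2 * pi * r
C = 2 * pi * 2
C = 4 * pi
C = 12.57
12.57 in


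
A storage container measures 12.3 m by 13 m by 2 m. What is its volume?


Shape: rectangular prism
l = 12.3 m, w = 13 m, h = 2 m
Formula: V = l * w * h
V = 12.3 * 13 * 2
V = 159.9 * 2
V = 319.8
319.8 m^3


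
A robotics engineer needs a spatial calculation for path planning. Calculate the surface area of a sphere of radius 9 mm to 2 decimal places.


Shape: sphere
Radius r = 9 mm
Formula: SA = 4 * pi * r^2
r^2 = 81
SA = 4 * pi * 81
SA = 324 * pi
SA = 1017.88
1017.88 mm^2


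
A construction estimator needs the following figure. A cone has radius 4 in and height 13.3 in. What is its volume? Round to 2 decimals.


Shape: cone
Radius r = 4 in, Height h = 13.3 in
Formula: V = (1/3) * pi * r^2 * h
r^2 = 16
pi * r^2 * h = pi * 16 * 13.3 = 212.8 * pi
V = 212.8 * pi / 3
V = 222.84
222.84 in^3


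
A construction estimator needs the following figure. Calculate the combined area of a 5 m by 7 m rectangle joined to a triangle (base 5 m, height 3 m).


Composite shape: rectangle + triangle
Rectangle area = 5 * 7 = 35
Triangle area = 0.5 * 5 * 3 = 7.5
Total = 35 + 7.5
Total = 42.5
42.5 m^2


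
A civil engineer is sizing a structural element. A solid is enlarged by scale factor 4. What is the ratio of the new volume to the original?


Linear scale factor k = 4
Rule: under a linear scaling by k, volumes scale by k^3.
k^3 = 4 * 4 * 4
k^3 = 16 * 4
k^3 = 64
Volume scales by a factor of 64.
64 (dimensionless)


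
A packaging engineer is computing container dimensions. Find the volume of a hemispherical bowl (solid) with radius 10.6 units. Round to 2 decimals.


Shape: hemisphere (half of a sphere)
Radius r = 10.6 units
Formula: V = (1/2) * (4/3) * pi * r^3 = (2/3) * pi * r^3
r^3 = 1191.016
(2/3) * 1191.016 = 794.010667
V = 794.010667 * pi
V = 2494.46
2494.46 units^3


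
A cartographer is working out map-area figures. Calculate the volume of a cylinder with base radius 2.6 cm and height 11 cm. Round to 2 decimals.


Shape: cylinder
Radius r = 2.6 cm, Height h = 11 cm
Formula: V = pi * r^2 * h
r^2 = 6.76
V = pi * 6.76 * 11
V = 74.36 * pi
V = 233.61
233.61 cm^3


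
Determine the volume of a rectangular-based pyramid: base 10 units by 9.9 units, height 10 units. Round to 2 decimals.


Shape: rectangular pyramid
Base: 10 units x 9.9 units, Height h = 10 units
Formula: V = (1/3) * base_area * h
base_area = 10 * 9.9 = 99
base_area * h = 99 * 10 = 990
V = 990 / 3
V = 330
330 units^3


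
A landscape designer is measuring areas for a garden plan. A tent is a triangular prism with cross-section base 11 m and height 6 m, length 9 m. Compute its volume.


Shape: triangular prism
Triangle base = 11 m, triangle height = 6 m, prism length L = 9 m
Formula: V = (1/2 * b * h_tri) * L
Cross-section area = 0.5 * 11 * 6 = 33
V = 33 * 9
V = 297
297 m^3


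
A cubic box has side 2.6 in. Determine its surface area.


Shape: cube
Side s = 2.6 in
A cube has 6 square faces.
Formula: SA = 6 * s^2
s^2 = 6.76
SA = 6 * 6.76
SA = 40.56
40.56 in^2


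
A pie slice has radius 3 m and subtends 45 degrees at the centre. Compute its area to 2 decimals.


Shape: circular sector
Radius r = 3 m, Angle = 45 degrees
Formula: A = (angle/360) * pi * r^2
r^2 = 9
Fraction of circle = 45/360
A = (45/360) * pi * 9
A = 1.125 * pi
A = 3.53
3.53 m^2


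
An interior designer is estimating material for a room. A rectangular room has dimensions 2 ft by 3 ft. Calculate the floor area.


Shape: rectangle
Length l = 2 ft, Width w = 3 ft
Formula: A = l * w
A = 2 * 3
A = 6
6 ft^2


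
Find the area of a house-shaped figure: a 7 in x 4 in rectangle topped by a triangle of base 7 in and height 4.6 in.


Composite shape: rectangle + triangle
Rectangle area = 7 * 4 = 28
Triangle area = 0.5 * 7 * 4.6 = 16.1
Total = 28 + 16.1
Total = 44.1
44.1 in^2


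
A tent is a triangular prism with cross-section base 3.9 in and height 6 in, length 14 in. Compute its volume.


Shape: triangular prism
Triangle base = 3.9 in, triangle height = 6 in, prism length L = 14 in
Formula: V = (1/2 * b * h_tri) * L
Cross-section area = 0.5 * 3.9 * 6 = 11.7
V = 11.7 * 14
V = 163.8
163.8 in^3


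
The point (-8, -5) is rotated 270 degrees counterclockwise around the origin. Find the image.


Transformation: rotation about the origin
Original point: (-8, -5)
Rule for 270 deg counterclockwise: (x, y) -> (y, -x)
Apply: (-8, -5) -> (-5, 8)
(-5, 8)


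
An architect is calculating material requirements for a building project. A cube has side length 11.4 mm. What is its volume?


Shape: cube
Side s = 11.4 mm
Formula: V = s^3
V = 11.4 * 11.4 * 11.4
V = 129.96 * 11.4
V = 1481.544
1481.544 mm^3


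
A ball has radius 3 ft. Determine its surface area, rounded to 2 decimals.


Shape: sphere
Radius r = 3 ft
Formula: SA = 4 * pi * r^2
r^2 = 9
SA = 4 * pi * 9
SA = 36 * pi
SA = 113.1
113.1 ft^2


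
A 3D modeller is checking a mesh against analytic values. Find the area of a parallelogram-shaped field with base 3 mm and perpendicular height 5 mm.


Shape: parallelogram
Base b = 3 mm, Height h = 5 mm
Formula: A = b * h
A = 3 * 5
A = 15
15 mm^2


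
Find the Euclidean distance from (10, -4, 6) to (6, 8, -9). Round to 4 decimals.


3D distance between two points
P1 = (10, -4, 6), P2 = (6, 8, -9)
Formula: d = sqrt((x2-x1)^2 + (y2-y1)^2 + (z2-z1)^2)
dx = 6 - 10 = -4
dy = 8 - -4 = 12
dz = -9 - 6 = -15
dx^2 + dy^2 + dz^2 = 16 + 144 + 225 = 385
d = sqrt(385)
d = 19.6214
19.6214 units


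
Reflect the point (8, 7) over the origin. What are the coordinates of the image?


Transformation: reflection
Original point: (8, 7)
Rule for reflection through the origin: (x, y) -> (-x, -y)
Apply: (8, 7) -> (-8, -7)
(-8, -7)


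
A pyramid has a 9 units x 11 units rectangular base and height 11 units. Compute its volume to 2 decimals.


Shape: rectangular pyramid
Base: 9 units x 11 units, Height h = 11 units
Formula: V = (1/3) * base_area * h
base_area = 9 * 11 = 99
base_area * h = 99 * 11 = 1089
V = 1089 / 3
V = 363
363 units^3


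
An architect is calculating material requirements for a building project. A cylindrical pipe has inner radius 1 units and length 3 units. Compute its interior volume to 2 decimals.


Shape: cylinder
Radius r = 1 units, Height h = 3 units
Formula: V = pi * r^2 * h
r^2 = 1
V = pi * 1 * 3
V = 3 * pi
V = 9.42
9.42 units^3


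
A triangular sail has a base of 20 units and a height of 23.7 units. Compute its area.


Shape: triangle
Base b = 20 units, Height h = 23.7 units
Formula: A = (1/2) * b * h
A = 0.5 * 20 * 23.7
A = 0.5 * 474
A = 237
237 units^2


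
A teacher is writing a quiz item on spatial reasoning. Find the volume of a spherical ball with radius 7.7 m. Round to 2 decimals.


Shape: sphere
Radius r = 7.7 m
Formula: V = (4/3) * pi * r^3
r^3 = 456.533
(4/3) * 456.533 = 608.710667
V = 608.710667 * pi
V = 1912.32
1912.32 m^3


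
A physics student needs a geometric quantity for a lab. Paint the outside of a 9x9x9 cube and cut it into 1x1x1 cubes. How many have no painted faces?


Large cube: 9 x 9 x 9, cut into unit cubes.
n = 9, so n - 2 = 7
Unpainted cubes form the interior (n - 2)^3 block.
(n - 2)^3 = 7^3 = 343
343 unit cubes


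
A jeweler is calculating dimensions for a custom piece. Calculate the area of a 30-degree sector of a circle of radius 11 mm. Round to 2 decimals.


Shape: circular sector
Radius r = 11 mm, Angle = 30 degrees
Formula: A = (angle/360) * pi * r^2
r^2 = 121
Fraction of circle = 30/360
A = (30/360) * pi * 121
A = 10.083333 * pi
A = 31.68
31.68 mm^2


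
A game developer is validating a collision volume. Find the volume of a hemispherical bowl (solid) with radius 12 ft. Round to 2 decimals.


Shape: hemisphere (half of a sphere)
Radius r = 12 ft
Formula: V = (1/2) * (4/3) * pi * r^3 = (2/3) * pi * r^3
r^3 = 1728
(2/3) * 1728 = 1152
V = 1152 * pi
V = 3619.11
3619.11 ft^3


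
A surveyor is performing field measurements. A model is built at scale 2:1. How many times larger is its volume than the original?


Linear scale factor k = 2
Rule: under a linear scaling by k, volumes scale by k^3.
k^3 = 2 * 2 * 2
k^3 = 4 * 2
k^3 = 8
Volume scales by a factor of 8.
8 (dimensionless)


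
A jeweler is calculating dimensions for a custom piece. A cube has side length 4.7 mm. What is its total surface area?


Shape: cube
Side s = 4.7 mm
A cube has 6 square faces.
Formula: SA = 6 * s^2
s^2 = 22.09
SA = 6 * 22.09
SA = 132.54
132.54 mm^2


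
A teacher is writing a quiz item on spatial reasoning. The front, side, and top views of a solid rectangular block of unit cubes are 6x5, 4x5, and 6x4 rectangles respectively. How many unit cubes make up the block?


Orthographic views of a solid rectangular block:
Front view 6 x 5 -> length = 6, height = 5
Side view 4 x 5 -> width = 4, height = 5 (consistent)
Top view 6 x 4 -> confirms length = 6, width = 4
The block is 6 x 4 x 5.
Total unit cubes = 6 * 4 * 5 = 120
120 unit cubes


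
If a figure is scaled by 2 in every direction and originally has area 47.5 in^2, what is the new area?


Linear scale factor k = 2
Original area = 47.5 in^2
Rule: under a linear scaling by k, areas scale by k^2.
k^2 = 2^2 = 4
New area = 47.5 * 4
New area = 190
190 in^2


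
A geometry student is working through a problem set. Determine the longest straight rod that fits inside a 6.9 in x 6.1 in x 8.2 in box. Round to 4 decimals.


Shape: rectangular box (space diagonal)
l = 6.9 in, w = 6.1 in, h = 8.2 in
Visualize: the diagonal of the base, then a right triangle with that diagonal and the height.
Formula: d = sqrt(l^2 + w^2 + h^2)
l^2 + w^2 + h^2 = 47.61 + 37.21 + 67.24 = 152.06
d = sqrt(152.06)
d = 12.3313
12.3313 in


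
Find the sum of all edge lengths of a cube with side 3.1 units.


Shape: cube
Side s = 3.1 units
A cube has 12 edges, all equal.
Formula: total edge length = 12 * s
Total = 12 * 3.1
Total = 37.2
37.2 units


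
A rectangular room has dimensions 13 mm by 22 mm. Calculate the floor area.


Shape: rectangle
Length l = 13 mm, Width w = 22 mm
Formula: A = l * w
A = 13 * 22
A = 286
286 mm^2


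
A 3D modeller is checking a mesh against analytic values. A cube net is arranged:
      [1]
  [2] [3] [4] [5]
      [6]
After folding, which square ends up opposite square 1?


Net: cross layout. Take square 3 as the base (bottom).
Fold the four squares in the horizontal row up around 3: 2 -> left, 4 -> right, 5 wraps to the top.
Fold 1 and 6 up from 3: 1 -> back, 6 -> front.
Opposite pairs are therefore: (1, 6), (2, 4), (3, 5).
Face 1 is opposite face 6.
face 6


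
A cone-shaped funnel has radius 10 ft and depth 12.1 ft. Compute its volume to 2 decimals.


Shape: cone
Radius r = 10 ft, Height h = 12.1 ft
Formula: V = (1/3) * pi * r^2 * h
r^2 = 100
pi * r^2 * h = pi * 100 * 12.1 = 1210 * pi
V = 1210 * pi / 3
V = 1267.11
1267.11 ft^3


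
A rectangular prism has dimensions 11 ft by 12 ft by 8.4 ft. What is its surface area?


Shape: rectangular prism
l = 11 ft, w = 12 ft, h = 8.4 ft
Formula: SA = 2(lw + lh + wh)
lw = 132, lh = 92.4, wh = 100.8
lw + lh + wh = 325.2
SA = 2 * 325.2
SA = 650.4
650.4 ft^2


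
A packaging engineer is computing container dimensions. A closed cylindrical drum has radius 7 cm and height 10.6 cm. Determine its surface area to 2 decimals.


Shape: closed cylinder
Radius r = 7 cm, Height h = 10.6 cm
Formula: SA = 2*pi*r^2 + 2*pi*r*h = 2*pi*r*(r + h)
r + h = 17.6
2 * r * (r + h) = 2 * 7 * 17.6 = 246.4
SA = 246.4 * pi
SA = 774.09
774.09 cm^2


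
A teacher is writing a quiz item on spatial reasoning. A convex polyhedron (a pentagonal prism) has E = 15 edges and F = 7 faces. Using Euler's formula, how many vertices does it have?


Polyhedron: pentagonal prism
Euler's formula for convex polyhedra: V - E + F = 2
Given: E = 15 edges and F = 7 faces
Solve for V:
V = 2 + E - F = 2 + 15 - 7 = 10
10 vertices


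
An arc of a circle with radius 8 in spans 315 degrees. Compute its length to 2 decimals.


Shape: circular arc
Radius r = 8 in, Angle = 315 degrees
Formula: L = (angle/360) * 2 * pi * r
2 * pi * r = 16 * pi
L = (315/360) * 16 * pi
L = 14 * pi
L = 43.98
43.98 in


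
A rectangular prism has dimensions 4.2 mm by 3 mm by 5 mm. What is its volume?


Shape: rectangular prism
l = 4.2 mm, w = 3 mm, h = 5 mm
Formula: V = l * w * h
V = 4.2 * 3 * 5
V = 12.6 * 5
V = 63
63 mm^3


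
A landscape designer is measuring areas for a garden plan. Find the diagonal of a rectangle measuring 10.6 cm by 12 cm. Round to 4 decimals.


Shape: rectangle (diagonal via Pythagoras)
Sides: 10.6 cm and 12 cm
Formula: d = sqrt(l^2 + w^2)
l^2 = 112.36, w^2 = 144
l^2 + w^2 = 256.36
d = sqrt(256.36)
d = 16.0112
16.0112 cm


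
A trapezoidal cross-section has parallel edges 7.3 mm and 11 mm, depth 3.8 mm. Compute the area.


Shape: trapezoid
Parallel sides a = 7.3 mm, b = 11 mm; Height h = 3.8 mm
Formula: A = (a + b) * h / 2
a + b = 7.3 + 11 = 18.3
A = 18.3 * 3.8 / 2
A = 69.54 / 2
A = 34.77
34.77 mm^2


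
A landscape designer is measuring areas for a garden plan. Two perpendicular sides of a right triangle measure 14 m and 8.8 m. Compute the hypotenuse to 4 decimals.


Shape: right triangle
Legs a = 14 m, b = 8.8 m
Formula: c = sqrt(a^2 + b^2)
a^2 = 196, b^2 = 77.44
a^2 + b^2 = 273.44
c = sqrt(273.44)
c = 16.536
16.536 m


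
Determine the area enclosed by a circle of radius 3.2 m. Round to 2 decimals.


Shape: circle
Radius r = 3.2 m
Formula: A = pi * r^2
r^2 = 3.2^2 = 10.24
A = pi * 10.24
A = 32.17
32.17 m^2


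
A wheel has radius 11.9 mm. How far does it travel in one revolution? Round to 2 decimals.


Shape: circle
Radius r = 11.9 mm
Formula: C = 2 * pi * r
C = 2 * pi * 11.9
C = 23.8 * pi
C = 74.77
74.77 mm


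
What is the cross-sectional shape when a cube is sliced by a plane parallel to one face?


Solid: cube
Cutting plane: parallel to one face
Visualize the intersection of the plane with the solid's surface.
The boundary of the cut region is a square.
square


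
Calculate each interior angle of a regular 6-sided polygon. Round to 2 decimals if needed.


Shape: regular hexagon (6 sides)
Formula: interior angle = (n - 2) * 180 / n
(n - 2) = 4
(n - 2) * 180 = 720
angle = 720 / 6
angle = 120
120 degrees


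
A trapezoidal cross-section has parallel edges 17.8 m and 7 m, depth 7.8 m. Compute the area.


Shape: trapezoid
Parallel sides a = 17.8 m, b = 7 m; Height h = 7.8 m
Formula: A = (a + b) * h / 2
a + b = 17.8 + 7 = 24.8
A = 24.8 * 7.8 / 2
A = 193.44 / 2
A = 96.72
96.72 m^2


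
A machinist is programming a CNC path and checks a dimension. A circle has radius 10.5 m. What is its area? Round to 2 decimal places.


Shape: circle
Radius r = 10.5 m
Formula: A = pi * r^2
r^2 = 10.5^2 = 110.25
A = pi * 110.25
A = 346.36
346.36 m^2


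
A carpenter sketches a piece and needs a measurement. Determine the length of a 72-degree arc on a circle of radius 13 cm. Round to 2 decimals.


Shape: circular arc
Radius r = 13 cm, Angle = 72 degrees
Formula: L = (angle/360) * 2 * pi * r
2 * pi * r = 26 * pi
L = (72/360) * 26 * pi
L = 5.2 * pi
L = 16.34
16.34 cm


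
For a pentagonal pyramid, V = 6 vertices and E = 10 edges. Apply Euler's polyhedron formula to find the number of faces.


Polyhedron: pentagonal pyramid
Euler's formula for convex polyhedra: V - E + F = 2
Given: V = 6 vertices and E = 10 edges
Solve for F:
F = 2 + E - V = 2 + 10 - 6 = 6
6 faces


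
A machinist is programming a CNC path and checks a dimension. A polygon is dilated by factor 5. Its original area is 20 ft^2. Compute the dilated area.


Linear scale factor k = 5
Original area = 20 ft^2
Rule: under a linear scaling by k, areas scale by k^2.
k^2 = 5^2 = 25
New area = 20 * 25
New area = 500
500 ft^2


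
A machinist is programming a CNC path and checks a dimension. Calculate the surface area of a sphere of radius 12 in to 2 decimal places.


Shape: sphere
Radius r = 12 in
Formula: SA = 4 * pi * r^2
r^2 = 144
SA = 4 * pi * 144
SA = 576 * pi
SA = 1809.56
1809.56 in^2


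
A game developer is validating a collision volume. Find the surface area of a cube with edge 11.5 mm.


Shape: cube
Side s = 11.5 mm
A cube has 6 square faces.
Formula: SA = 6 * s^2
s^2 = 132.25
SA = 6 * 132.25
SA = 793.5
793.5 mm^2


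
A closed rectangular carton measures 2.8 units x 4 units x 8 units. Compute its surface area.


Shape: rectangular prism
l = 2.8 units, w = 4 units, h = 8 units
Formula: SA = 2(lw + lh + wh)
lw = 11.2, lh = 22.4, wh = 32
lw + lh + wh = 65.6
SA = 2 * 65.6
SA = 131.2
131.2 units^2


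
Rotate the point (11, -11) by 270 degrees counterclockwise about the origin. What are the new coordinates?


Transformation: rotation about the origin
Original point: (11, -11)
Rule for 270 deg counterclockwise: (x, y) -> (y, -x)
Apply: (11, -11) -> (-11, -11)
(-11, -11)


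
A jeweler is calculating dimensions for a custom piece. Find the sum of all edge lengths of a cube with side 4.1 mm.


Shape: cube
Side s = 4.1 mm
A cube has 12 edges, all equal.
Formula: total edge length = 12 * s
Total = 12 * 4.1
Total = 49.2
49.2 mm


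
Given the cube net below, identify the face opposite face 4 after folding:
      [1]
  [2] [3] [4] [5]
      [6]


Net: cross layout. Take square 3 as the base (bottom).
Fold the four squares in the horizontal row up around 3: 2 -> left, 4 -> right, 5 wraps to the top.
Fold 1 and 6 up from 3: 1 -> back, 6 -> front.
Opposite pairs are therefore: (1, 6), (2, 4), (3, 5).
Face 4 is opposite face 2.
face 2


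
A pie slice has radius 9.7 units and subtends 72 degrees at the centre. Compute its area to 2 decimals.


Shape: circular sector
Radius r = 9.7 units, Angle = 72 degrees
Formula: A = (angle/360) * pi * r^2
r^2 = 94.09
Fraction of circle = 72/360
A = (72/360) * pi * 94.09
A = 18.818 * pi
A = 59.12
59.12 units^2


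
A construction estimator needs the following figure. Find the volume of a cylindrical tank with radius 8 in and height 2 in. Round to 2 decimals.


Shape: cylinder
Radius r = 8 in, Height h = 2 in
Formula: V = pi * r^2 * h
r^2 = 64
V = pi * 64 * 2
V = 128 * pi
V = 402.12
402.12 in^3


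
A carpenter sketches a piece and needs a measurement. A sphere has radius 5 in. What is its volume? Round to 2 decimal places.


Shape: sphere
Radius r = 5 in
Formula: V = (4/3) * pi * r^3
r^3 = 125
(4/3) * 125 = 166.666667
V = 166.666667 * pi
V = 523.6
523.6 in^3


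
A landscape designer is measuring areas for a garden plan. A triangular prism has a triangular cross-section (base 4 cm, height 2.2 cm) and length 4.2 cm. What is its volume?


Shape: triangular prism
Triangle base = 4 cm, triangle height = 2.2 cm, prism length L = 4.2 cm
Formula: V = (1/2 * b * h_tri) * L
Cross-section area = 0.5 * 4 * 2.2 = 4.4
V = 4.4 * 4.2
V = 18.48
18.48 cm^3


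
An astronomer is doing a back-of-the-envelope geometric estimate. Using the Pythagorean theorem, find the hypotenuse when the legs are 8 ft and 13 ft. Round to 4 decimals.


Shape: right triangle
Legs a = 8 ft, b = 13 ft
Formula: c = sqrt(a^2 + b^2)
a^2 = 64, b^2 = 169
a^2 + b^2 = 233
c = sqrt(233)
c = 15.2643
15.2643 ft


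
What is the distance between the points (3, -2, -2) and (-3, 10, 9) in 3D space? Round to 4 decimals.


3D distance between two points
P1 = (3, -2, -2), P2 = (-3, 10, 9)
Formula: d = sqrt((x2-x1)^2 + (y2-y1)^2 + (z2-z1)^2)
dx = -3 - 3 = -6
dy = 10 - -2 = 12
dz = 9 - -2 = 11
dx^2 + dy^2 + dz^2 = 36 + 144 + 121 = 301
d = sqrt(301)
d = 17.3494
17.3494 units


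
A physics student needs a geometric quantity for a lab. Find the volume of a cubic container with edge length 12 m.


Shape: cube
Side s = 12 m
Formula: V = s^3
V = 12 * 12 * 12
V = 144 * 12
V = 1728
1728 m^3


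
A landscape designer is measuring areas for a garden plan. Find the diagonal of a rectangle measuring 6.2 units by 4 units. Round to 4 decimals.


Shape: rectangle (diagonal via Pythagoras)
Sides: 6.2 units and 4 units
Formula: d = sqrt(l^2 + w^2)
l^2 = 38.44, w^2 = 16
l^2 + w^2 = 54.44
d = sqrt(54.44)
d = 7.3783
7.3783 units


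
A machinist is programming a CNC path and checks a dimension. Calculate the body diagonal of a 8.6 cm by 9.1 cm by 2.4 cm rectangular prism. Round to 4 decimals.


Shape: rectangular box (space diagonal)
l = 8.6 cm, w = 9.1 cm, h = 2.4 cm
Visualize: the diagonal of the base, then a right triangle with that diagonal and the height.
Formula: d = sqrt(l^2 + w^2 + h^2)
l^2 + w^2 + h^2 = 73.96 + 82.81 + 5.76 = 162.53
d = sqrt(162.53)
d = 12.7487
12.7487 cm


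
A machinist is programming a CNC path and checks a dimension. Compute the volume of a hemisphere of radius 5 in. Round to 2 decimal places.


Shape: hemisphere (half of a sphere)
Radius r = 5 in
Formula: V = (1/2) * (4/3) * pi * r^3 = (2/3) * pi * r^3
r^3 = 125
(2/3) * 125 = 83.333333
V = 83.333333 * pi
V = 261.8
261.8 in^3


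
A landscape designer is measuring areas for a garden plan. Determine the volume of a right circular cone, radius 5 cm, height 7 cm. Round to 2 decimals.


Shape: cone
Radius r = 5 cm, Height h = 7 cm
Formula: V = (1/3) * pi * r^2 * h
r^2 = 25
pi * r^2 * h = pi * 25 * 7 = 175 * pi
V = 175 * pi / 3
V = 183.26
183.26 cm^3


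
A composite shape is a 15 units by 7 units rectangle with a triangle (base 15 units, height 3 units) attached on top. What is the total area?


Composite shape: rectangle + triangle
Rectangle area = 15 * 7 = 105
Triangle area = 0.5 * 15 * 3 = 22.5
Total = 105 + 22.5
Total = 127.5
127.5 units^2


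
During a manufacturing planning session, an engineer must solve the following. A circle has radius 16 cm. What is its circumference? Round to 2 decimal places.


Shape: circle
Radius r = 16 cm
Formula: C = 2 * pi * r
C = 2 * pi * 16
C = 32 * pi
C = 100.53
100.53 cm


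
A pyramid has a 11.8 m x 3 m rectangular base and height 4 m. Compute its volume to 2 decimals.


Shape: rectangular pyramid
Base: 11.8 m x 3 m, Height h = 4 m
Formula: V = (1/3) * base_area * h
base_area = 11.8 * 3 = 35.4
base_area * h = 35.4 * 4 = 141.6
V = 141.6 / 3
V = 47.2
47.2 m^3


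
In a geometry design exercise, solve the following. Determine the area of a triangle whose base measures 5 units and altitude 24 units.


Shape: triangle
Base b = 5 units, Height h = 24 units
Formula: A = (1/2) * b * h
A = 0.5 * 5 * 24
A = 0.5 * 120
A = 60
60 units^2


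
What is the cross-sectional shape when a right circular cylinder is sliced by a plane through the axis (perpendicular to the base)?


Solid: right circular cylinder
Cutting plane: through the axis (perpendicular to the base)
Visualize the intersection of the plane with the solid's surface.
The boundary of the cut region is a rectangle.
rectangle


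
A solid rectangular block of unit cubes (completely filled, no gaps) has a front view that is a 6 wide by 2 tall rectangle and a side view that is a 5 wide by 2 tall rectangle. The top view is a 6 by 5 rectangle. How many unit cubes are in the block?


Orthographic views of a solid rectangular block:
Front view 6 x 2 -> length = 6, height = 2
Side view 5 x 2 -> width = 5, height = 2 (consistent)
Top view 6 x 5 -> confirms length = 6, width = 5
The block is 6 x 5 x 2.
Total unit cubes = 6 * 5 * 2 = 60
60 unit cubes


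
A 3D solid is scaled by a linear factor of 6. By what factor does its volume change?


Linear scale factor k = 6
Rule: under a linear scaling by k, volumes scale by k^3.
k^3 = 6 * 6 * 6
k^3 = 36 * 6
k^3 = 216
Volume scales by a factor of 216.
216 (dimensionless)


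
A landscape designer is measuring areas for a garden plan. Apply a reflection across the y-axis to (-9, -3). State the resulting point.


Transformation: reflection
Original point: (-9, -3)
Rule for reflection over the y-axis: (x, y) -> (-x, y)
Apply: (-9, -3) -> (9, -3)
(9, -3)


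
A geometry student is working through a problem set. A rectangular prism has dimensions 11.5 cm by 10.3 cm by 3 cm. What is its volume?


Shape: rectangular prism
l = 11.5 cm, w = 10.3 cm, h = 3 cm
Formula: V = l * w * h
V = 11.5 * 10.3 * 3
V = 118.45 * 3
V = 355.35
355.35 cm^3


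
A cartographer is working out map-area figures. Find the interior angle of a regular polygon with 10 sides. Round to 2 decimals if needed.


Shape: regular decagon (10 sides)
Formula: interior angle = (n - 2) * 180 / n
(n - 2) = 8
(n - 2) * 180 = 1440
angle = 1440 / 10
angle = 144
144 degrees


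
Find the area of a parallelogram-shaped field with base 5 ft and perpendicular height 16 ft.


Shape: parallelogram
Base b = 5 ft, Height h = 16 ft
Formula: A = b * h
A = 5 * 16
A = 80
80 ft^2


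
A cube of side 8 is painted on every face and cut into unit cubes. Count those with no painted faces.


Large cube: 8 x 8 x 8, cut into unit cubes.
n = 8, so n - 2 = 6
Unpainted cubes form the interior (n - 2)^3 block.
(n - 2)^3 = 6^3 = 216
216 unit cubes


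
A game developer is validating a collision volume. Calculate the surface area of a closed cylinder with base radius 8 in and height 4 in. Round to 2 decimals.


Shape: closed cylinder
Radius r = 8 in, Height h = 4 in
Formula: SA = 2*pi*r^2 + 2*pi*r*h = 2*pi*r*(r + h)
r + h = 12
2 * r * (r + h) = 2 * 8 * 12 = 192
SA = 192 * pi
SA = 603.19
603.19 in^2


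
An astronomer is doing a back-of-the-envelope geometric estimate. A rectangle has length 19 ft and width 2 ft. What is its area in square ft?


Shape: rectangle
Length l = 19 ft, Width w = 2 ft
Formula: A = l * w
A = 19 * 2
A = 38
38 ft^2


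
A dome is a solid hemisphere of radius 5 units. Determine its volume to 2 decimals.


Shape: hemisphere (half of a sphere)
Radius r = 5 units
Formula: V = (1/2) * (4/3) * pi * r^3 = (2/3) * pi * r^3
r^3 = 125
(2/3) * 125 = 83.333333
V = 83.333333 * pi
V = 261.8
261.8 units^3


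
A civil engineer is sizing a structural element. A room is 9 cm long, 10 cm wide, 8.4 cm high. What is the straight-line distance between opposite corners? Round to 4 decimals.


Shape: rectangular box (space diagonal)
l = 9 cm, w = 10 cm, h = 8.4 cm
Visualize: the diagonal of the base, then a right triangle with that diagonal and the height.
Formula: d = sqrt(l^2 + w^2 + h^2)
l^2 + w^2 + h^2 = 81 + 100 + 70.56 = 251.56
d = sqrt(251.56)
d = 15.8606
15.8606 cm


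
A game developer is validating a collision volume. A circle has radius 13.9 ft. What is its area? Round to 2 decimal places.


Shape: circle
Radius r = 13.9 ft
Formula: A = pi * r^2
r^2 = 13.9^2 = 193.21
A = pi * 193.21
A = 606.99
606.99 ft^2
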